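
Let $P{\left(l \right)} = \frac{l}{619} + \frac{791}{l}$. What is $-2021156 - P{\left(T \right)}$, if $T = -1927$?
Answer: $- \frac{2410856948870}{1192813} \approx -2.0212 \cdot 10^{6}$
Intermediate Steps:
$P{\left(l \right)} = \frac{791}{l} + \frac{l}{619}$ ($P{\left(l \right)} = l \frac{1}{619} + \frac{791}{l} = \frac{l}{619} + \frac{791}{l} = \frac{791}{l} + \frac{l}{619}$)
$-2021156 - P{\left(T \right)} = -2021156 - \left(\frac{791}{-1927} + \frac{1}{619} \left(-1927\right)\right) = -2021156 - \left(791 \left(- \frac{1}{1927}\right) - \frac{1927}{619}\right) = -2021156 - \left(- \frac{791}{1927} - \frac{1927}{619}\right) = -2021156 - - \frac{4202958}{1192813} = -2021156 + \frac{4202958}{1192813} = - \frac{2410856948870}{1192813}$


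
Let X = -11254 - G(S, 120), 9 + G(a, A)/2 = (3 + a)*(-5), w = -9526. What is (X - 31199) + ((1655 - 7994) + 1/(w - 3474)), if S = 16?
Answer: -631592001/13000 ≈ -48584.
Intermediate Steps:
G(a, A) = -48 - 10*a (G(a, A) = -18 + 2*((3 + a)*(-5)) = -18 + 2*(-15 - 5*a) = -18 + (-30 - 10*a) = -48 - 10*a)
X = -11046 (X = -11254 - (-48 - 10*16) = -11254 - (-48 - 160) = -11254 - 1*(-208) = -11254 + 208 = -11046)
(X - 31199) + ((1655 - 7994) + 1/(w - 3474)) = (-11046 - 31199) + ((1655 - 7994) + 1/(-9526 - 3474)) = -42245 + (-6339 + 1/(-13000)) = -42245 + (-6339 - 1/13000) = -42245 - 82407001/13000 = -631592001/13000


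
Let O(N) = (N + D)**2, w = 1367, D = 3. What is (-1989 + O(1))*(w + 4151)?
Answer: -10887014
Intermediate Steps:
O(N) = (3 + N)**2 (O(N) = (N + 3)**2 = (3 + N)**2)
(-1989 + O(1))*(w + 4151) = (-1989 + (3 + 1)**2)*(1367 + 4151) = (-1989 + 4**2)*5518 = (-1989 + 16)*5518 = -1973*5518 = -10887014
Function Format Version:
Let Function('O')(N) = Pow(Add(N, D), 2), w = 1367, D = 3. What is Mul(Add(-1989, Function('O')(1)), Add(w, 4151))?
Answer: -10887014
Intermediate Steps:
Function('O')(N) = Pow(Add(3, N), 2) (Function('O')(N) = Pow(Add(N, 3), 2) = Pow(Add(3, N), 2))
Mul(Add(-1989, Function('O')(1)), Add(w, 4151)) = Mul(Add(-1989, Pow(Add(3, 1), 2)), Add(1367, 4151)) = Mul(Add(-1989, Pow(4, 2)), 5518) = Mul(Add(-1989, 16), 5518) = Mul(-1973, 5518) = -10887014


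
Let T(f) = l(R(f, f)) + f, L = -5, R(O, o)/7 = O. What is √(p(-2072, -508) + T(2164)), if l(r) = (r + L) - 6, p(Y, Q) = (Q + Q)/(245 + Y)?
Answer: √6416818429/609 ≈ 131.54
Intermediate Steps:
R(O, o) = 7*O
p(Y, Q) = 2*Q/(245 + Y) (p(Y, Q) = (2*Q)/(245 + Y) = 2*Q/(245 + Y))
l(r) = -11 + r (l(r) = (r - 5) - 6 = (-5 + r) - 6 = -11 + r)
T(f) = -11 + 8*f (T(f) = (-11 + 7*f) + f = -11 + 8*f)
√(p(-2072, -508) + T(2164)) = √(2*(-508)/(245 - 2072) + (-11 + 8*2164)) = √(2*(-508)/(-1827) + (-11 + 17312)) = √(2*(-508)*(-1/1827) + 17301) = √(1016/1827 + 17301) = √(31609943/1827) = √6416818429/609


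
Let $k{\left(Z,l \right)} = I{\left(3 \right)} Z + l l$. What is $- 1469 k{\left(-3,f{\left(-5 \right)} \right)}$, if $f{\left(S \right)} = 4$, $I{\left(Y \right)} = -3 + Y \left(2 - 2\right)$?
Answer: $-36725$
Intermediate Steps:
$I{\left(Y \right)} = -3$ ($I{\left(Y \right)} = -3 + Y 0 = -3 + 0 = -3$)
$k{\left(Z,l \right)} = l^{2} - 3 Z$ ($k{\left(Z,l \right)} = - 3 Z + l l = - 3 Z + l^{2} = l^{2} - 3 Z$)
$- 1469 k{\left(-3,f{\left(-5 \right)} \right)} = - 1469 \left(4^{2} - -9\right) = - 1469 \left(16 + 9\right) = \left(-1469\right) 25 = -36725$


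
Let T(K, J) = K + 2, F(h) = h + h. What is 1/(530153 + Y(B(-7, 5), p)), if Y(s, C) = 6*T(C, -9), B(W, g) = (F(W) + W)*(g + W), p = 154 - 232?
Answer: 1/529697 ≈ 1.8879e-6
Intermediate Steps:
F(h) = 2*h
T(K, J) = 2 + K
p = -78
B(W, g) = 3*W*(W + g) (B(W, g) = (2*W + W)*(g + W) = (3*W)*(W + g) = 3*W*(W + g))
Y(s, C) = 12 + 6*C (Y(s, C) = 6*(2 + C) = 12 + 6*C)
1/(530153 + Y(B(-7, 5), p)) = 1/(530153 + (12 + 6*(-78))) = 1/(530153 + (12 - 468)) = 1/(530153 - 456) = 1/529697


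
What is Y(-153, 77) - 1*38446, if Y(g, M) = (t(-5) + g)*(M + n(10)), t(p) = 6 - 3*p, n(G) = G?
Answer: -49930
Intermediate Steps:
Y(g, M) = (10 + M)*(21 + g) (Y(g, M) = ((6 - 3*(-5)) + g)*(M + 10) = ((6 + 15) + g)*(10 + M) = (21 + g)*(10 + M) = (10 + M)*(21 + g))
Y(-153, 77) - 1*38446 = (210 + 10*(-153) + 21*77 + 77*(-153)) - 1*38446 = (210 - 1530 + 1617 - 11781) - 38446 = -11484 - 38446 = -49930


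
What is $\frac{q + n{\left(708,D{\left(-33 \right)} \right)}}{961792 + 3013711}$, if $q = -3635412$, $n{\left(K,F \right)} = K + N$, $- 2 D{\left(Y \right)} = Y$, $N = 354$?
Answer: $- \frac{3634350}{3975503} \approx -0.91419$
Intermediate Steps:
$D{\left(Y \right)} = - \frac{Y}{2}$
$n{\left(K,F \right)} = 354 + K$ ($n{\left(K,F \right)} = K + 354 = 354 + K$)
$\frac{q + n{\left(708,D{\left(-33 \right)} \right)}}{961792 + 3013711} = \frac{-3635412 + \left(354 + 708\right)}{961792 + 3013711} = \frac{-3635412 + 1062}{3975503} = \left(-3634350\right) \frac{1}{3975503} = - \frac{3634350}{3975503}$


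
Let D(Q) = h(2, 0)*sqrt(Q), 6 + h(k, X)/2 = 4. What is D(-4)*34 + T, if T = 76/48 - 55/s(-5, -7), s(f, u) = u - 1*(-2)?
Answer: 151/12 - 272*I ≈ 12.583 - 272.0*I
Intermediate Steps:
h(k, X) = -4 (h(k, X) = -12 + 2*4 = -12 + 8 = -4)
s(f, u) = 2 + u (s(f, u) = u + 2 = 2 + u)
D(Q) = -4*sqrt(Q)
T = 151/12 (T = 76/48 - 55/(2 - 7) = 76*(1/48) - 55/(-5) = 19/12 - 55*(-1/5) = 19/12 + 11 = 151/12 ≈ 12.583)
D(-4)*34 + T = -8*I*34 + 151/12 = -272*I + 151/12 = 151/12 - 272*I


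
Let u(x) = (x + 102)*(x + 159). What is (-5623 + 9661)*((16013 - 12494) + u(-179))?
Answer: 20428242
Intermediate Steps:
u(x) = (102 + x)*(159 + x)
(-5623 + 9661)*((16013 - 12494) + u(-179)) = (-5623 + 9661)*((16013 - 12494) + (16218 + (-179)**2 + 261*(-179))) = 4038*(3519 + (16218 + 32041 - 46719)) = 4038*(3519 + 1540) = 4038*5059 = 20428242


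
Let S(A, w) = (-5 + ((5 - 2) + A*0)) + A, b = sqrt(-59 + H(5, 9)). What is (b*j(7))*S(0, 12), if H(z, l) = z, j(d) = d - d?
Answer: 0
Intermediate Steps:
j(d) = 0
b = 3*I*sqrt(6) (b = sqrt(-59 + 5) = sqrt(-54) = 3*I*sqrt(6) ≈ 7.3485*I)
S(A, w) = -2 + A (S(A, w) = (-5 + (3 + 0)) + A = (-5 + 3) + A = -2 + A)
(b*j(7))*S(0, 12) = ((3*I*sqrt(6))*0)*(-2 + 0) = 0*(-2) = 0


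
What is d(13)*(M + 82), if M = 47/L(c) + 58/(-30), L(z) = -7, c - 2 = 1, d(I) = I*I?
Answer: 1301638/105 ≈ 12397.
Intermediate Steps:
d(I) = I²
c = 3 (c = 2 + 1 = 3)
M = -908/105 (M = 47/(-7) + 58/(-30) = 47*(-⅐) + 58*(-1/30) = -47/7 - 29/15 = -908/105 ≈ -8.6476)
d(13)*(M + 82) = 13²*(-908/105 + 82) = 169*(7702/105) = 1301638/105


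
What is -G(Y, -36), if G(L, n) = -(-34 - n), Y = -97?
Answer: 2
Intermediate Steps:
G(L, n) = 34 + n
-G(Y, -36) = -(34 - 36) = -1*(-2) = 2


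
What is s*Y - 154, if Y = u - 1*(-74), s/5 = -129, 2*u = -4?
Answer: -46594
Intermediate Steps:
u = -2 (u = (½)*(-4) = -2)
s = -645 (s = 5*(-129) = -645)
Y = 72 (Y = -2 - 1*(-74) = -2 + 74 = 72)
s*Y - 154 = -645*72 - 154 = -46440 - 154 = -46594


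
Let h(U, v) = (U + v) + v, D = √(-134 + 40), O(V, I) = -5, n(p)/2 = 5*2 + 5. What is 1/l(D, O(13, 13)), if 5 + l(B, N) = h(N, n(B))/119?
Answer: -119/540 ≈ -0.22037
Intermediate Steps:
n(p) = 30 (n(p) = 2*(5*2 + 5) = 2*(10 + 5) = 2*15 = 30)
D = I*√94 (D = √(-94) = I*√94 ≈ 9.6954*I)
h(U, v) = U + 2*v
l(B, N) = -535/119 + N/119 (l(B, N) = -5 + (N + 2*30)/119 = -5 + (N + 60)*(1/119) = -5 + (60 + N)*(1/119) = -5 + (60/119 + N/119) = -535/119 + N/119)
1/l(D, O(13, 13)) = 1/(-535/119 + (1/119)*(-5)) = 1/(-535/119 - 5/119) = 1/(-540/119) = -119/540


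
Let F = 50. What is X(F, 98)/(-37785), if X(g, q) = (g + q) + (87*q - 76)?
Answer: -2866/12595 ≈ -0.22755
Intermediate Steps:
X(g, q) = -76 + g + 88*q (X(g, q) = (g + q) + (-76 + 87*q) = -76 + g + 88*q)
X(F, 98)/(-37785) = (-76 + 50 + 88*98)/(-37785) = (-76 + 50 + 8624)*(-1/37785) = 8598*(-1/37785) = -2866/12595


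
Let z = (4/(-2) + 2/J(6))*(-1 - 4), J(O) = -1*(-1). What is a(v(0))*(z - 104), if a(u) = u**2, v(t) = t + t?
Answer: 0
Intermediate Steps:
J(O) = 1
v(t) = 2*t
z = 0 (z = (4/(-2) + 2/1)*(-1 - 4) = (4*(-1/2) + 2*1)*(-5) = (-2 + 2)*(-5) = 0*(-5) = 0)
a(v(0))*(z - 104) = (2*0)**2*(0 - 104) = 0**2*(-104) = 0*(-104) = 0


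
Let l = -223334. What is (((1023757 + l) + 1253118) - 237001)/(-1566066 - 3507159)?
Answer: -15796/44115 ≈ -0.35806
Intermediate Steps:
(((1023757 + l) + 1253118) - 237001)/(-1566066 - 3507159) = (((1023757 - 223334) + 1253118) - 237001)/(-1566066 - 3507159) = ((800423 + 1253118) - 237001)/(-5073225) = (2053541 - 237001)*(-1/5073225) = 1816540*(-1/5073225) = -15796/44115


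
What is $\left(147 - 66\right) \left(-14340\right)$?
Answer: $-1161540$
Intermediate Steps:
$\left(147 - 66\right) \left(-14340\right) = 81 \left(-14340\right) = -1161540$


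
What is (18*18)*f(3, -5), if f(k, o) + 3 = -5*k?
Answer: -5832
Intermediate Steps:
f(k, o) = -3 - 5*k
(18*18)*f(3, -5) = (18*18)*(-3 - 5*3) = 324*(-3 - 15) = 324*(-18) = -5832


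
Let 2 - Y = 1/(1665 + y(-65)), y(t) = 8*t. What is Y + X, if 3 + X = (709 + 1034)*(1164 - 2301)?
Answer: -2269151841/1145 ≈ -1.9818e+6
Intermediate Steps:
Y = 2289/1145 (Y = 2 - 1/(1665 + 8*(-65)) = 2 - 1/(1665 - 520) = 2 - 1/1145 = 2289/1145 ≈ 1.9991)
X = -1981794 (X = -3 + (709 + 1034)*(1164 - 2301) = -3 + 1743*(-1137) = -3 - 1981791 = -1981794)
Y + X = 2289/1145 - 1981794 = -2269151841/1145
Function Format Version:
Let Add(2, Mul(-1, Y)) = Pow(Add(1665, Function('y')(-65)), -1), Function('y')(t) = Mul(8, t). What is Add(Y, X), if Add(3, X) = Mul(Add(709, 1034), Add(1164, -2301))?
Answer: Rational(-2269151841, 1145) ≈ -1.9818e+6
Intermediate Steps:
Y = Rational(2289, 1145) (Y = Add(2, Mul(-1, Pow(Add(1665, Mul(8, -65)), -1))) = Add(2, Mul(-1, Pow(Add(1665, -520), -1))) = Add(2, Mul(-1, Pow(1145, -1))) = Add(2, Mul(-1, Rational(1, 1145))) = Add(2, Rational(-1, 1145)) = Rational(2289, 1145) ≈ 1.9991)
X = -1981794 (X = Add(-3, Mul(Add(709, 1034), Add(1164, -2301))) = Add(-3, Mul(1743, -1137)) = Add(-3, -1981791) = -1981794)
Add(Y, X) = Add(Rational(2289, 1145), -1981794) = Rational(-2269151841, 1145)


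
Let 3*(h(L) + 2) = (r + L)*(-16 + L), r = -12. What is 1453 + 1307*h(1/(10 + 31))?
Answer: 414482812/5043 ≈ 82190.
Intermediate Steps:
h(L) = -2 + (-16 + L)*(-12 + L)/3 (h(L) = -2 + ((-12 + L)*(-16 + L))/3 = -2 + ((-16 + L)*(-12 + L))/3 = -2 + (-16 + L)*(-12 + L)/3)
1453 + 1307*h(1/(10 + 31)) = 1453 + 1307*(62 - 28/(3*(10 + 31)) + (1/(10 + 31))²/3) = 1453 + 1307*(62 - 28/3/41 + (1/41)²/3) = 1453 + 1307*(62 - 28/3*1/41 + (1/41)²/3) = 1453 + 1307*(62 - 28/123 + (⅓)*(1/1681)) = 1453 + 1307*(62 - 28/123 + 1/5043) = 1453 + 1307*(311519/5043) = 1453 + 407155333/5043 = 414482812/5043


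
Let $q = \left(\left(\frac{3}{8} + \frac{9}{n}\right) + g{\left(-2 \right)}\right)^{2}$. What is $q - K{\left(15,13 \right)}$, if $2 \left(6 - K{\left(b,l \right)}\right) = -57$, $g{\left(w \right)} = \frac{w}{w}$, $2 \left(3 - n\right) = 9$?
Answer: $- \frac{839}{64} \approx -13.109$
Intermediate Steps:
$n = - \frac{3}{2}$ ($n = 3 - \frac{9}{2} = - \frac{3}{2} \approx -1.5$)
$g{\left(w \right)} = 1$
$K{\left(b,l \right)} = \frac{69}{2}$ ($K{\left(b,l \right)} = 6 - - \frac{57}{2} = 6 + \frac{57}{2} = \frac{69}{2}$)
$q = \frac{1369}{64}$ ($q = \left(\left(\frac{3}{8} + \frac{9}{- \frac{3}{2}}\right) + 1\right)^{2} = \left(\left(3 \cdot \frac{1}{8} + 9 \left(- \frac{2}{3}\right)\right) + 1\right)^{2} = \left(\left(\frac{3}{8} - 6\right) + 1\right)^{2} = \left(- \frac{45}{8} + 1\right)^{2} = \left(- \frac{37}{8}\right)^{2} = \frac{1369}{64} \approx 21.391$)
$q - K{\left(15,13 \right)} = \frac{1369}{64} - \frac{69}{2} = - \frac{839}{64}$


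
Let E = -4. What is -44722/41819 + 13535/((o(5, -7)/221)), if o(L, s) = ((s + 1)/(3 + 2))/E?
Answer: 1250904430484/125457 ≈ 9.9708e+6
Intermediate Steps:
o(L, s) = -1/20 - s/20 (o(L, s) = ((s + 1)/(3 + 2))/(-4) = ((1 + s)/5)*(-¼) = ((1 + s)*(⅕))*(-¼) = (⅕ + s/5)*(-¼) = -1/20 - s/20)
-44722/41819 + 13535/((o(5, -7)/221)) = -44722/41819 + 13535/(((-1/20 - 1/20*(-7))/221)) = -44722*1/41819 + 13535/(((-1/20 + 7/20)/221)) = -44722/41819 + 13535/(((1/221)*(3/10))) = -44722/41819 + 13535/(3/2210) = -44722/41819 + 13535*(2210/3) = -44722/41819 + 29912350/3 = 1250904430484/125457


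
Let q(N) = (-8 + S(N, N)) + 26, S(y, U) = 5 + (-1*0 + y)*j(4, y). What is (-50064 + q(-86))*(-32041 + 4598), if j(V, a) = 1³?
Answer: 1375635261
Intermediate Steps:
j(V, a) = 1
S(y, U) = 5 + y (S(y, U) = 5 + (-1*0 + y)*1 = 5 + (0 + y)*1 = 5 + y*1 = 5 + y)
q(N) = 23 + N (q(N) = (-8 + (5 + N)) + 26 = (-3 + N) + 26 = 23 + N)
(-50064 + q(-86))*(-32041 + 4598) = (-50064 + (23 - 86))*(-32041 + 4598) = (-50064 - 63)*(-27443) = -50127*(-27443) = 1375635261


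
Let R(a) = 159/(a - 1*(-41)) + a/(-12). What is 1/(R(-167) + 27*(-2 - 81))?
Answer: -84/187181 ≈ -0.00044876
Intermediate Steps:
R(a) = 159/(41 + a) - a/12 (R(a) = 159/(a + 41) + a*(-1/12) = 159/(41 + a) - a/12)
1/(R(-167) + 27*(-2 - 81)) = 1/((1908 - 1*(-167)² - 41*(-167))/(12*(41 - 167)) + 27*(-2 - 81)) = 1/((1/12)*(1908 - 1*27889 + 6847)/(-126) + 27*(-83)) = 1/((1/12)*(-1/126)*(1908 - 27889 + 6847) - 2241) = 1/((1/12)*(-1/126)*(-19134) - 2241) = 1/(1063/84 - 2241) = 1/(-187181/84) = -84/187181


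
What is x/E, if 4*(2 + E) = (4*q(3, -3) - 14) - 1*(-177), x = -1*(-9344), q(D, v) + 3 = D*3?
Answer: 37376/179 ≈ 208.80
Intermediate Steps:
q(D, v) = -3 + 3*D (q(D, v) = -3 + D*3 = -3 + 3*D)
x = 9344
E = 179/4 (E = -2 + ((4*(-3 + 3*3) - 14) - 1*(-177))/4 = -2 + ((4*(-3 + 9) - 14) + 177)/4 = -2 + ((4*6 - 14) + 177)/4 = -2 + ((24 - 14) + 177)/4 = -2 + (10 + 177)/4 = -2 + (¼)*187 = -2 + 187/4 = 179/4 ≈ 44.750)
x/E = 9344/(179/4) = 9344*(4/179) = 37376/179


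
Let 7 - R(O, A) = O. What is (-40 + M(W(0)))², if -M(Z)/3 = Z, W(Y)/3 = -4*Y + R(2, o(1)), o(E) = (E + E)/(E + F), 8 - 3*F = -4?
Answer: 7225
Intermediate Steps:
F = 4 (F = 8/3 - ⅓*(-4) = 8/3 + 4/3 = 4)
o(E) = 2*E/(4 + E) (o(E) = (E + E)/(E + 4) = (2*E)/(4 + E) = 2*E/(4 + E))
R(O, A) = 7 - O
W(Y) = 15 - 12*Y (W(Y) = 3*(-4*Y + (7 - 1*2)) = 3*(-4*Y + (7 - 2)) = 3*(-4*Y + 5) = 3*(5 - 4*Y) = 15 - 12*Y)
M(Z) = -3*Z
(-40 + M(W(0)))² = (-40 - 3*(15 - 12*0))² = (-40 - 3*(15 + 0))² = (-40 - 3*15)² = (-40 - 45)² = (-85)² = 7225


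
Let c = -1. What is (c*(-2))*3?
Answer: 6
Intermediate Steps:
(c*(-2))*3 = -1*(-2)*3 = 2*3 = 6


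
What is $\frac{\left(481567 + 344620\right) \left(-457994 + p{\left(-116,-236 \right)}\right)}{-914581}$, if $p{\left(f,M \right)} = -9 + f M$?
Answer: $\frac{355778429249}{914581} \approx 3.8901 \cdot 10^{5}$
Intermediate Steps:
$p{\left(f,M \right)} = -9 + M f$
$\frac{\left(481567 + 344620\right) \left(-457994 + p{\left(-116,-236 \right)}\right)}{-914581} = \frac{\left(481567 + 344620\right) \left(-457994 - -27367\right)}{-914581} = 826187 \left(-457994 + \left(-9 + 27376\right)\right) \left(- \frac{1}{914581}\right) = 826187 \left(-457994 + 27367\right) \left(- \frac{1}{914581}\right) = 826187 \left(-430627\right) \left(- \frac{1}{914581}\right) = \left(-355778429249\right) \left(- \frac{1}{914581}\right) = \frac{355778429249}{914581}$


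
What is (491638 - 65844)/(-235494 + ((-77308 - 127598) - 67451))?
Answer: -425794/507851 ≈ -0.83842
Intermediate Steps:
(491638 - 65844)/(-235494 + ((-77308 - 127598) - 67451)) = 425794/(-235494 + (-204906 - 67451)) = 425794/(-235494 - 272357) = 425794/(-507851) = 425794*(-1/507851) = -425794/507851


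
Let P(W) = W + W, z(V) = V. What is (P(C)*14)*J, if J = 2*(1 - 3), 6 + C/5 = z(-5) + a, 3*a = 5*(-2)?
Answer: 24080/3 ≈ 8026.7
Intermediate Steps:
a = -10/3 (a = (5*(-2))/3 = (1/3)*(-10) = -10/3 ≈ -3.3333)
C = -215/3 (C = -30 + 5*(-5 - 10/3) = -30 + 5*(-25/3) = -30 - 125/3 = -215/3 ≈ -71.667)
P(W) = 2*W
J = -4 (J = 2*(-2) = -4)
(P(C)*14)*J = ((2*(-215/3))*14)*(-4) = -430/3*14*(-4) = -6020/3*(-4) = 24080/3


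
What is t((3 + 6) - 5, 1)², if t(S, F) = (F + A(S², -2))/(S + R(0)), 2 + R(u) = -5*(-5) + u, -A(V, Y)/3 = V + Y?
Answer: 1681/729 ≈ 2.3059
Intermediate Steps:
A(V, Y) = -3*V - 3*Y (A(V, Y) = -3*(V + Y) = -3*V - 3*Y)
R(u) = 23 + u (R(u) = -2 + (-5*(-5) + u) = -2 + (25 + u) = 23 + u)
t(S, F) = (6 + F - 3*S²)/(23 + S) (t(S, F) = (F + (-3*S² - 3*(-2)))/(S + (23 + 0)) = (F + (-3*S² + 6))/(S + 23) = (F + (6 - 3*S²))/(23 + S) = (6 + F - 3*S²)/(23 + S))
t((3 + 6) - 5, 1)² = ((6 + 1 - 3*((3 + 6) - 5)²)/(23 + ((3 + 6) - 5)))² = ((6 + 1 - 3*(9 - 5)²)/(23 + (9 - 5)))² = ((6 + 1 - 3*4²)/(23 + 4))² = ((6 + 1 - 3*16)/27)² = ((6 + 1 - 48)/27)² = ((1/27)*(-41))² = (-41/27)² = 1681/729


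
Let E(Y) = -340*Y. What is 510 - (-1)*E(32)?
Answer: -10370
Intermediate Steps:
510 - (-1)*E(32) = 510 - (-1)*(-340*32) = 510 - (-1)*(-10880) = 510 - 1*10880 = 510 - 10880 = -10370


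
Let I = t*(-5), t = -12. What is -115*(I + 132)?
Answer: -22080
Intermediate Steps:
I = 60 (I = -12*(-5) = 60)
-115*(I + 132) = -115*(60 + 132) = -115*192 = -22080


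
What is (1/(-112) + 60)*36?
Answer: 60471/28 ≈ 2159.7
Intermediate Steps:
(1/(-112) + 60)*36 = (-1/112 + 60)*36 = (6719/112)*36 = 60471/28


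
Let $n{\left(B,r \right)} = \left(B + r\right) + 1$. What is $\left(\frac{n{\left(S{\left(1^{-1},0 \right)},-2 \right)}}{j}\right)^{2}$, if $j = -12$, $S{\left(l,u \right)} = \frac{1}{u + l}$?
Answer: $0$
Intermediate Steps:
$S{\left(l,u \right)} = \frac{1}{l + u}$
$n{\left(B,r \right)} = 1 + B + r$
$\left(\frac{n{\left(S{\left(1^{-1},0 \right)},-2 \right)}}{j}\right)^{2} = \left(\frac{1 + \frac{1}{1^{-1} + 0} - 2}{-12}\right)^{2} = \left(\left(1 + \frac{1}{1 + 0} - 2\right) \left(- \frac{1}{12}\right)\right)^{2} = \left(\left(1 + 1^{-1} - 2\right) \left(- \frac{1}{12}\right)\right)^{2} = \left(\left(1 + 1 - 2\right) \left(- \frac{1}{12}\right)\right)^{2} = \left(0 \left(- \frac{1}{12}\right)\right)^{2} = 0^{2} = 0$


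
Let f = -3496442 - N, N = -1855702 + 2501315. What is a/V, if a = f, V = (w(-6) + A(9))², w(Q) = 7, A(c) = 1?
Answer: -4142055/64 ≈ -64720.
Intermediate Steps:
N = 645613
V = 64 (V = (7 + 1)² = 8² = 64)
f = -4142055 (f = -3496442 - 1*645613 = -3496442 - 645613 = -4142055)
a = -4142055
a/V = -4142055/64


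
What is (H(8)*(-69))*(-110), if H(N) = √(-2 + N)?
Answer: 7590*√6 ≈ 18592.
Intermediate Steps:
(H(8)*(-69))*(-110) = (√(-2 + 8)*(-69))*(-110) = (√6*(-69))*(-110) = -69*√6*(-110) = 7590*√6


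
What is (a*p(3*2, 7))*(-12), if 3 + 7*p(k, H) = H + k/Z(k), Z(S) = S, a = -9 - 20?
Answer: 1740/7 ≈ 248.57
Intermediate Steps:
a = -29
p(k, H) = -2/7 + H/7 (p(k, H) = -3/7 + (H + k/k)/7 = -3/7 + (H + 1)/7 = -3/7 + (1 + H)/7 = -3/7 + (⅐ + H/7) = -2/7 + H/7)
(a*p(3*2, 7))*(-12) = -29*(-2/7 + (⅐)*7)*(-12) = -29*(-2/7 + 1)*(-12) = -29*5/7*(-12) = -145/7*(-12) = 1740/7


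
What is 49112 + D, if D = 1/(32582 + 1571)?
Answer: 1677322137/34153 ≈ 49112.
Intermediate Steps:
D = 1/34153 ≈ 2.9280e-5
49112 + D = 49112 + 1/34153 = 1677322137/34153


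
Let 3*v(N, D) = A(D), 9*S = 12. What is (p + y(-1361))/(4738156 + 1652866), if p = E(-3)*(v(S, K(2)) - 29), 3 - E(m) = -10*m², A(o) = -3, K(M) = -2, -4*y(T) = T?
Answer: -9799/25564088 ≈ -0.00038331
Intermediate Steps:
S = 4/3 (S = (⅑)*12 = 4/3 ≈ 1.3333)
y(T) = -T/4
E(m) = 3 + 10*m² (E(m) = 3 - (-10)*m² = 3 + 10*m²)
v(N, D) = -1 (v(N, D) = (⅓)*(-3) = -1)
p = -2790 (p = (3 + 10*(-3)²)*(-1 - 29) = (3 + 10*9)*(-30) = (3 + 90)*(-30) = 93*(-30) = -2790)
(p + y(-1361))/(4738156 + 1652866) = (-2790 - ¼*(-1361))/(4738156 + 1652866) = (-2790 + 1361/4)/6391022 = -9799/4*1/6391022 = -9799/25564088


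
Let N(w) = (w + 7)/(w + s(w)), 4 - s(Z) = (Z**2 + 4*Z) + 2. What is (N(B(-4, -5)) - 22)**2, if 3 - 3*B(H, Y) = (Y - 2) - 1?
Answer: 5152900/10201 ≈ 505.14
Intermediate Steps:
s(Z) = 2 - Z**2 - 4*Z (s(Z) = 4 - ((Z**2 + 4*Z) + 2) = 4 - (2 + Z**2 + 4*Z) = 4 + (-2 - Z**2 - 4*Z) = 2 - Z**2 - 4*Z)
B(H, Y) = 2 - Y/3 (B(H, Y) = 1 - ((Y - 2) - 1)/3 = 1 - ((-2 + Y) - 1)/3 = 1 - (-3 + Y)/3 = 1 + (1 - Y/3) = 2 - Y/3)
N(w) = (7 + w)/(2 - w**2 - 3*w) (N(w) = (w + 7)/(w + (2 - w**2 - 4*w)) = (7 + w)/(2 - w**2 - 3*w))
(N(B(-4, -5)) - 22)**2 = ((-7 - (2 - 1/3*(-5)))/(-2 + (2 - 1/3*(-5))**2 + 3*(2 - 1/3*(-5))) - 22)**2 = ((-7 - (2 + 5/3))/(-2 + (2 + 5/3)**2 + 3*(2 + 5/3)) - 22)**2 = ((-7 - 1*11/3)/(-2 + (11/3)**2 + 3*(11/3)) - 22)**2 = ((-7 - 11/3)/(-2 + 121/9 + 11) - 22)**2 = (-32/3/(202/9) - 22)**2 = ((9/202)*(-32/3) - 22)**2 = (-48/101 - 22)**2 = (-2270/101)**2 = 5152900/10201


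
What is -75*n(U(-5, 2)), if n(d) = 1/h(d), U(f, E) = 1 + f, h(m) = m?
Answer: 75/4 ≈ 18.750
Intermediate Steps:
n(d) = 1/d
-75*n(U(-5, 2)) = -75/(1 - 5) = -75/(-4) = -75*(-¼) = 75/4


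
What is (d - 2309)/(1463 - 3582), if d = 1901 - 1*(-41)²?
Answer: 2089/2119 ≈ 0.98584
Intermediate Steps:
d = 220 (d = 1901 - 1*1681 = 1901 - 1681 = 220)
(d - 2309)/(1463 - 3582) = (220 - 2309)/(1463 - 3582) = -2089/(-2119) = -2089*(-1/2119) = 2089/2119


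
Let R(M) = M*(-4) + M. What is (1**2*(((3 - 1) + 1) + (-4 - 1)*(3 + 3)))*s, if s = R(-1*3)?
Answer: -243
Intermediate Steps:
R(M) = -3*M (R(M) = -4*M + M = -3*M)
s = 9 (s = -(-3)*3 = -3*(-3) = 9)
(1**2*(((3 - 1) + 1) + (-4 - 1)*(3 + 3)))*s = (1**2*(((3 - 1) + 1) + (-4 - 1)*(3 + 3)))*9 = (1*((2 + 1) - 5*6))*9 = (1*(3 - 30))*9 = (1*(-27))*9 = -27*9 = -243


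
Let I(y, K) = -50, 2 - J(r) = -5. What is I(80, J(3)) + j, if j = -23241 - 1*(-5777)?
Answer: -17514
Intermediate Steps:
J(r) = 7 (J(r) = 2 - 1*(-5) = 2 + 5 = 7)
j = -17464 (j = -23241 + 5777 = -17464)
I(80, J(3)) + j = -50 - 17464 = -17514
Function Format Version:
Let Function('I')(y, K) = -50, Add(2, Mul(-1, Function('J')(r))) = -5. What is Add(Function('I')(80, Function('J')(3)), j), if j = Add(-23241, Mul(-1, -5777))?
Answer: -17514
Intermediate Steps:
Function('J')(r) = 7 (Function('J')(r) = Add(2, Mul(-1, -5)) = Add(2, 5) = 7)
j = -17464 (j = Add(-23241, 5777) = -17464)
Add(Function('I')(80, Function('J')(3)), j) = Add(-50, -17464) = -17514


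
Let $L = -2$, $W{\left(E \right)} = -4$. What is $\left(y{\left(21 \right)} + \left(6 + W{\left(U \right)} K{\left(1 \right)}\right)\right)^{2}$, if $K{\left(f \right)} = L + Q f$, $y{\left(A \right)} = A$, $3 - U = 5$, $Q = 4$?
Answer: $361$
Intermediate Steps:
$U = -2$ ($U = 3 - 5 = -2$)
$K{\left(f \right)} = -2 + 4 f$
$\left(y{\left(21 \right)} + \left(6 + W{\left(U \right)} K{\left(1 \right)}\right)\right)^{2} = \left(21 + \left(6 - 4 \left(-2 + 4 \cdot 1\right)\right)\right)^{2} = \left(21 + \left(6 - 4 \left(-2 + 4\right)\right)\right)^{2} = \left(21 + \left(6 - 8\right)\right)^{2} = \left(21 - 2\right)^{2} = 19^{2} = 361$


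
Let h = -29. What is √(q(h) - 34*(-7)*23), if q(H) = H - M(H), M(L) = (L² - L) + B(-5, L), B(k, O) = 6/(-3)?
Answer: √4577 ≈ 67.654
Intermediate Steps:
B(k, O) = -2 (B(k, O) = 6*(-⅓) = -2)
M(L) = -2 + L² - L (M(L) = (L² - L) - 2 = -2 + L² - L)
q(H) = 2 - H² + 2*H (q(H) = H - (-2 + H² - H) = H + (2 + H - H²) = 2 - H² + 2*H)
√(q(h) - 34*(-7)*23) = √((2 - 1*(-29)² + 2*(-29)) - 34*(-7)*23) = √((2 - 1*841 - 58) + 238*23) = √((2 - 841 - 58) + 5474) = √(-897 + 5474) = √4577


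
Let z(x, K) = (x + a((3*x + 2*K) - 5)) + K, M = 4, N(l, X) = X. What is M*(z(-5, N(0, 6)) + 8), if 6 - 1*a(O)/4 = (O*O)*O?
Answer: 8324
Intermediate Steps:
a(O) = 24 - 4*O³ (a(O) = 24 - 4*O*O*O = 24 - 4*O²*O = 24 - 4*O³)
z(x, K) = 24 + K + x - 4*(-5 + 2*K + 3*x)³ (z(x, K) = (x + (24 - 4*((3*x + 2*K) - 5)³)) + K = (x + (24 - 4*((2*K + 3*x) - 5)³)) + K = (x + (24 - 4*(-5 + 2*K + 3*x)³)) + K = (24 + x - 4*(-5 + 2*K + 3*x)³) + K = 24 + K + x - 4*(-5 + 2*K + 3*x)³)
M*(z(-5, N(0, 6)) + 8) = 4*((24 + 6 - 5 - 4*(-5 + 2*6 + 3*(-5))³) + 8) = 4*((24 + 6 - 5 - 4*(-5 + 12 - 15)³) + 8) = 4*((24 + 6 - 5 - 4*(-8)³) + 8) = 4*((24 + 6 - 5 - 4*(-512)) + 8) = 4*((24 + 6 - 5 + 2048) + 8) = 4*(2073 + 8) = 4*2081 = 8324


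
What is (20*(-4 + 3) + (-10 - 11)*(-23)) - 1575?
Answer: -1112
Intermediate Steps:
(20*(-4 + 3) + (-10 - 11)*(-23)) - 1575 = (20*(-1) - 21*(-23)) - 1575 = (-20 + 483) - 1575 = 463 - 1575 = -1112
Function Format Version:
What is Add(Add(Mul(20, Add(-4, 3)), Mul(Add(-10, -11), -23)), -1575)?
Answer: -1112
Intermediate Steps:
Add(Add(Mul(20, Add(-4, 3)), Mul(Add(-10, -11), -23)), -1575) = Add(Add(Mul(20, -1), Mul(-21, -23)), -1575) = Add(Add(-20, 483), -1575) = Add(463, -1575) = -1112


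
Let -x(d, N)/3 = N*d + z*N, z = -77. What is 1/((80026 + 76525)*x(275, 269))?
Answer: -1/25014658086 ≈ -3.9977e-11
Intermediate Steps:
x(d, N) = 231*N - 3*N*d (x(d, N) = -3*(N*d - 77*N) = -3*(-77*N + N*d) = 231*N - 3*N*d)
1/((80026 + 76525)*x(275, 269)) = 1/((80026 + 76525)*((3*269*(77 - 1*275)))) = 1/(156551*((3*269*(77 - 275)))) = 1/(156551*((3*269*(-198)))) = (1/156551)/(-159786) = (1/156551)*(-1/159786) = -1/25014658086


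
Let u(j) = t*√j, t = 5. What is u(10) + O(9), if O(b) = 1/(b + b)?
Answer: 1/18 + 5*√10 ≈ 15.867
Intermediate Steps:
O(b) = 1/(2*b)
u(j) = 5*√j
u(10) + O(9) = 5*√10 + (½)/9 = 5*√10 + (½)*(⅑) = 5*√10 + 1/18 = 1/18 + 5*√10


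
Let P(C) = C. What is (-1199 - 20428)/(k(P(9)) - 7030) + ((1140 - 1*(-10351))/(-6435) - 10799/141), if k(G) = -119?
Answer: -54306143951/720726435 ≈ -75.349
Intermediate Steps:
(-1199 - 20428)/(k(P(9)) - 7030) + ((1140 - 1*(-10351))/(-6435) - 10799/141) = (-1199 - 20428)/(-119 - 7030) + ((1140 - 1*(-10351))/(-6435) - 10799/141) = -21627/(-7149) + ((1140 + 10351)*(-1/6435) - 10799*1/141) = -21627*(-1/7149) + (11491*(-1/6435) - 10799/141) = 7209/2383 + (-11491/6435 - 10799/141) = 7209/2383 - 23703932/302445 = -54306143951/720726435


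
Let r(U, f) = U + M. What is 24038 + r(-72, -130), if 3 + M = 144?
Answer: 24107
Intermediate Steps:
M = 141 (M = -3 + 144 = 141)
r(U, f) = 141 + U (r(U, f) = U + 141 = 141 + U)
24038 + r(-72, -130) = 24038 + (141 - 72) = 24038 + 69 = 24107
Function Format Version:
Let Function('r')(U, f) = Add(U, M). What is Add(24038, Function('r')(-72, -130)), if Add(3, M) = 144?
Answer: 24107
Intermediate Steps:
M = 141 (M = Add(-3, 144) = 141)
Function('r')(U, f) = Add(141, U) (Function('r')(U, f) = Add(U, 141) = Add(141, U))
Add(24038, Function('r')(-72, -130)) = Add(24038, Add(141, -72)) = Add(24038, 69) = 24107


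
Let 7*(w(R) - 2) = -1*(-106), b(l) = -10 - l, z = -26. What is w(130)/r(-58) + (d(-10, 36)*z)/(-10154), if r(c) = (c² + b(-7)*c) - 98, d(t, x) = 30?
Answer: 250011/3056354 ≈ 0.081800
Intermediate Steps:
w(R) = 120/7 (w(R) = 2 + (-1*(-106))/7 = 2 + (⅐)*106 = 2 + 106/7 = 120/7)
r(c) = -98 + c² - 3*c (r(c) = (c² + (-10 - 1*(-7))*c) - 98 = (c² + (-10 + 7)*c) - 98 = (c² - 3*c) - 98 = -98 + c² - 3*c)
w(130)/r(-58) + (d(-10, 36)*z)/(-10154) = 120/(7*(-98 + (-58)² - 3*(-58))) + (30*(-26))/(-10154) = 120/(7*(-98 + 3364 + 174)) - 780*(-1/10154) = (120/7)/3440 + 390/5077 = (120/7)*(1/3440) + 390/5077 = 3/602 + 390/5077 = 250011/3056354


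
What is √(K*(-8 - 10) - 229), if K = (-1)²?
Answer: I*√247 ≈ 15.716*I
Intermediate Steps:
K = 1
√(K*(-8 - 10) - 229) = √(1*(-8 - 10) - 229) = √(1*(-18) - 229) = √(-18 - 229) = √(-247) = I*√247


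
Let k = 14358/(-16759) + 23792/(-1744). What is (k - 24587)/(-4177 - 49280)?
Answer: 44940320752/97651559067 ≈ 0.46021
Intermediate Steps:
k = -26485655/1826731 (k = 14358*(-1/16759) + 23792*(-1/1744) = -14358/16759 - 1487/109 = -26485655/1826731 ≈ -14.499)
(k - 24587)/(-4177 - 49280) = (-26485655/1826731 - 24587)/(-4177 - 49280) = -44940320752/1826731/(-53457) = -44940320752/1826731*(-1/53457) = 44940320752/97651559067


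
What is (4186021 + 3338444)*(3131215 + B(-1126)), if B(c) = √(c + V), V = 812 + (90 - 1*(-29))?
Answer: 23560717674975 + 7524465*I*√195 ≈ 2.3561e+13 + 1.0507e+8*I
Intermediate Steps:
V = 931 (V = 812 + (90 + 29) = 812 + 119 = 931)
B(c) = √(931 + c) (B(c) = √(c + 931) = √(931 + c))
(4186021 + 3338444)*(3131215 + B(-1126)) = (4186021 + 3338444)*(3131215 + √(931 - 1126)) = 7524465*(3131215 + √(-195)) = 7524465*(3131215 + I*√195) = 23560717674975 + 7524465*I*√195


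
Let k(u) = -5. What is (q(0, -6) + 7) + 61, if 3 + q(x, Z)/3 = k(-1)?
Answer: 44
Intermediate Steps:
q(x, Z) = -24 (q(x, Z) = -9 + 3*(-5) = -9 - 15 = -24)
(q(0, -6) + 7) + 61 = (-24 + 7) + 61 = -17 + 61 = 44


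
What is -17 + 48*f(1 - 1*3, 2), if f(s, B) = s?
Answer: -113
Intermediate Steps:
-17 + 48*f(1 - 1*3, 2) = -17 + 48*(1 - 1*3) = -17 + 48*(1 - 3) = -17 + 48*(-2) = -17 - 96 = -113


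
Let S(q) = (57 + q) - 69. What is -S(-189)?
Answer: 201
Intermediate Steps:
S(q) = -12 + q
-S(-189) = -(-12 - 189) = -1*(-201) = 201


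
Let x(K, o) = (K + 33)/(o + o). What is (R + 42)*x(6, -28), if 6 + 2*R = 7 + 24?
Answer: -4251/112 ≈ -37.955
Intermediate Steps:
R = 25/2 (R = -3 + (7 + 24)/2 = -3 + (½)*31 = -3 + 31/2 = 25/2 ≈ 12.500)
x(K, o) = (33 + K)/(2*o) (x(K, o) = (33 + K)/((2*o)) = (33 + K)*(1/(2*o)) = (33 + K)/(2*o))
(R + 42)*x(6, -28) = (25/2 + 42)*((½)*(33 + 6)/(-28)) = 109*((½)*(-1/28)*39)/2 = (109/2)*(-39/56) = -4251/112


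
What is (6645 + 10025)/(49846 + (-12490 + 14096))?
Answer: 8335/25726 ≈ 0.32399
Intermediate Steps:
(6645 + 10025)/(49846 + (-12490 + 14096)) = 16670/(49846 + 1606) = 16670/51452 = 16670*(1/51452) = 8335/25726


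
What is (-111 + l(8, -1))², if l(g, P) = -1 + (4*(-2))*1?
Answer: 14400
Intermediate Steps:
l(g, P) = -9 (l(g, P) = -1 - 8*1 = -1 - 8 = -9)
(-111 + l(8, -1))² = (-111 - 9)² = (-120)² = 14400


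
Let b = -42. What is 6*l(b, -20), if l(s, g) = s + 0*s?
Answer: -252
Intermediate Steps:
l(s, g) = s (l(s, g) = s + 0 = s)
6*l(b, -20) = 6*(-42) = -252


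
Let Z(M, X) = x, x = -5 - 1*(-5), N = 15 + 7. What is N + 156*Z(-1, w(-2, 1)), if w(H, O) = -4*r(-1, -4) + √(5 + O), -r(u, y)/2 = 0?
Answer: 22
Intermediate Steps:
r(u, y) = 0 (r(u, y) = -2*0 = 0)
N = 22
w(H, O) = √(5 + O) (w(H, O) = -4*0 + √(5 + O) = 0 + √(5 + O) = √(5 + O))
x = 0 (x = -5 + 5 = 0)
Z(M, X) = 0
N + 156*Z(-1, w(-2, 1)) = 22 + 156*0 = 22 + 0 = 22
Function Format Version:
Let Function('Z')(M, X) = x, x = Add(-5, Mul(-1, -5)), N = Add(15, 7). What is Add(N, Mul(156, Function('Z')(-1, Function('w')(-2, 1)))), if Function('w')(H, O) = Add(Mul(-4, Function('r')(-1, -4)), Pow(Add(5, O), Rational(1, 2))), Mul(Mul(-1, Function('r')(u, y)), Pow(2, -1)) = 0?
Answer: 22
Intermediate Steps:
Function('r')(u, y) = 0 (Function('r')(u, y) = Mul(-2, 0) = 0)
N = 22
Function('w')(H, O) = Pow(Add(5, O), Rational(1, 2)) (Function('w')(H, O) = Add(Mul(-4, 0), Pow(Add(5, O), Rational(1, 2))) = Add(0, Pow(Add(5, O), Rational(1, 2))) = Pow(Add(5, O), Rational(1, 2)))
x = 0 (x = Add(-5, 5) = 0)
Function('Z')(M, X) = 0
Add(N, Mul(156, Function('Z')(-1, Function('w')(-2, 1)))) = Add(22, Mul(156, 0)) = Add(22, 0) = 22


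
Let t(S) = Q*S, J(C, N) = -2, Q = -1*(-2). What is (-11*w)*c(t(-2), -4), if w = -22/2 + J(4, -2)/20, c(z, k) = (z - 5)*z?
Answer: 21978/5 ≈ 4395.6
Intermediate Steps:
Q = 2
t(S) = 2*S
c(z, k) = z*(-5 + z) (c(z, k) = (-5 + z)*z = z*(-5 + z))
w = -111/10 (w = -22/2 - 2/20 = -22*½ - 2*1/20 = -11 - ⅒ = -111/10 ≈ -11.100)
(-11*w)*c(t(-2), -4) = (-11*(-111/10))*((2*(-2))*(-5 + 2*(-2))) = 1221*(-4*(-5 - 4))/10 = 1221*(-4*(-9))/10 = (1221/10)*36 = 21978/5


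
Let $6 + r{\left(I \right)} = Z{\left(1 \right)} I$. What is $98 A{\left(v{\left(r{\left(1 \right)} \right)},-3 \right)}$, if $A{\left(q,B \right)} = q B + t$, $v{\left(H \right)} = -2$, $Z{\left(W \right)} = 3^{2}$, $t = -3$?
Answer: $294$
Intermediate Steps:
$Z{\left(W \right)} = 9$
$r{\left(I \right)} = -6 + 9 I$
$A{\left(q,B \right)} = -3 + B q$ ($A{\left(q,B \right)} = q B - 3 = B q - 3 = -3 + B q$)
$98 A{\left(v{\left(r{\left(1 \right)} \right)},-3 \right)} = 98 \left(-3 - -6\right) = 98 \left(-3 + 6\right) = 98 \cdot 3 = 294$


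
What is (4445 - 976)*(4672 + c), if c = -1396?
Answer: 11364444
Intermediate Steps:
(4445 - 976)*(4672 + c) = (4445 - 976)*(4672 - 1396) = 3469*3276 = 11364444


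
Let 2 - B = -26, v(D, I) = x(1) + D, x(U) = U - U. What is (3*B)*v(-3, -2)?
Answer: -252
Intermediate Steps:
x(U) = 0
v(D, I) = D (v(D, I) = 0 + D = D)
B = 28 (B = 2 - 1*(-26) = 2 + 26 = 28)
(3*B)*v(-3, -2) = (3*28)*(-3) = 84*(-3) = -252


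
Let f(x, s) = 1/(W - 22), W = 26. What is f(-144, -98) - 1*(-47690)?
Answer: 190761/4 ≈ 47690.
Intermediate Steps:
f(x, s) = ¼ (f(x, s) = 1/(26 - 22) = 1/4 = ¼)
f(-144, -98) - 1*(-47690) = ¼ - 1*(-47690) = ¼ + 47690 = 190761/4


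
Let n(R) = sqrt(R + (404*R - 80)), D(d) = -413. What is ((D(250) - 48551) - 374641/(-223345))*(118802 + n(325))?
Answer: -1299158075733078/223345 - 10935489939*sqrt(131545)/223345 ≈ -5.8346e+9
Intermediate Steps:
n(R) = sqrt(-80 + 405*R) (n(R) = sqrt(R + (-80 + 404*R)) = sqrt(-80 + 405*R))
((D(250) - 48551) - 374641/(-223345))*(118802 + n(325)) = ((-413 - 48551) - 374641/(-223345))*(118802 + sqrt(-80 + 405*325)) = (-48964 - 374641*(-1/223345))*(118802 + sqrt(-80 + 131625)) = (-48964 + 374641/223345)*(118802 + sqrt(131545)) = -10935489939*(118802 + sqrt(131545))/223345 = -1299158075733078/223345 - 10935489939*sqrt(131545)/223345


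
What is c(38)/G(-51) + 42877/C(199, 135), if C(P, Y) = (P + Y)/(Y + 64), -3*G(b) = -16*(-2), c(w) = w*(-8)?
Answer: 4271021/167 ≈ 25575.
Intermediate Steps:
c(w) = -8*w
G(b) = -32/3 (G(b) = -(-16)*(-2)/3 = -1/3*32 = -32/3)
C(P, Y) = (P + Y)/(64 + Y)
c(38)/G(-51) + 42877/C(199, 135) = (-8*38)/(-32/3) + 42877/(((199 + 135)/(64 + 135))) = -304*(-3/32) + 42877/((334/199)) = 57/2 + 42877/(((1/199)*334)) = 57/2 + 42877/(334/199) = 57/2 + 42877*(199/334) = 57/2 + 8532523/334 = 4271021/167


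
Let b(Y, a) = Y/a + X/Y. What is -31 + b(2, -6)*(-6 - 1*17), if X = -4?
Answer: 68/3 ≈ 22.667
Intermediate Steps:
b(Y, a) = -4/Y + Y/a (b(Y, a) = Y/a - 4/Y = -4/Y + Y/a)
-31 + b(2, -6)*(-6 - 1*17) = -31 + (-4/2 + 2/(-6))*(-6 - 1*17) = -31 + (-4*½ + 2*(-⅙))*(-6 - 17) = -31 + (-2 - ⅓)*(-23) = -31 - 7/3*(-23) = -31 + 161/3 = 68/3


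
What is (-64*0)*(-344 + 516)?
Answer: 0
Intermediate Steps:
(-64*0)*(-344 + 516) = 0*172 = 0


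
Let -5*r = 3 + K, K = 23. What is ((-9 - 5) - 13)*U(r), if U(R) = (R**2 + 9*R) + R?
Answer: 16848/25 ≈ 673.92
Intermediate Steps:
r = -26/5 (r = -(3 + 23)/5 = -1/5*26 = -26/5 ≈ -5.2000)
U(R) = R**2 + 10*R
((-9 - 5) - 13)*U(r) = ((-9 - 5) - 13)*(-26*(10 - 26/5)/5) = (-14 - 13)*(-26/5*24/5) = -27*(-624/25) = 16848/25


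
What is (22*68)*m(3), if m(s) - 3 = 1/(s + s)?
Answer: 14212/3 ≈ 4737.3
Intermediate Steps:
m(s) = 3 + 1/(2*s) (m(s) = 3 + 1/(s + s) = 3 + 1/(2*s))
(22*68)*m(3) = (22*68)*(3 + (½)/3) = 1496*(3 + (½)*(⅓)) = 1496*(3 + ⅙) = 1496*(19/6) = 14212/3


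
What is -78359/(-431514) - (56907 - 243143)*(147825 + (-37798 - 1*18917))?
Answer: 7321913137285799/431514 ≈ 1.6968e+10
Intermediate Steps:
-78359/(-431514) - (56907 - 243143)*(147825 + (-37798 - 1*18917)) = -78359*(-1/431514) - (-186236)*(147825 + (-37798 - 18917)) = 78359/431514 - (-186236)*(147825 - 56715) = 78359/431514 - (-186236)*91110 = 78359/431514 - 1*(-16967961960) = 78359/431514 + 16967961960 = 7321913137285799/431514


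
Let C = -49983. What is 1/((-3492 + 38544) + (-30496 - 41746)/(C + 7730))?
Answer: 42253/1481124398 ≈ 2.8528e-5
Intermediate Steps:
1/((-3492 + 38544) + (-30496 - 41746)/(C + 7730)) = 1/((-3492 + 38544) + (-30496 - 41746)/(-49983 + 7730)) = 1/(35052 - 72242/(-42253)) = 1/(35052 - 72242*(-1/42253)) = 1/(35052 + 72242/42253) = 1/(1481124398/42253) = 42253/1481124398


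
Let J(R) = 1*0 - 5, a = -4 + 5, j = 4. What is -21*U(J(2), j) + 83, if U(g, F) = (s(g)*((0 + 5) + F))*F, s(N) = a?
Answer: -673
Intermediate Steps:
a = 1
J(R) = -5 (J(R) = 0 - 5 = -5)
s(N) = 1
U(g, F) = F*(5 + F) (U(g, F) = (1*((0 + 5) + F))*F = (1*(5 + F))*F = (5 + F)*F = F*(5 + F))
-21*U(J(2), j) + 83 = -84*(5 + 4) + 83 = -84*9 + 83 = -21*36 + 83 = -756 + 83 = -673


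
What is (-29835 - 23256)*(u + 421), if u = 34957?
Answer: -1878253398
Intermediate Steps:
(-29835 - 23256)*(u + 421) = (-29835 - 23256)*(34957 + 421) = -53091*35378 = -1878253398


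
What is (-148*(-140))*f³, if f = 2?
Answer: 165760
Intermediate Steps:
(-148*(-140))*f³ = -148*(-140)*2³ = 20720*8 = 165760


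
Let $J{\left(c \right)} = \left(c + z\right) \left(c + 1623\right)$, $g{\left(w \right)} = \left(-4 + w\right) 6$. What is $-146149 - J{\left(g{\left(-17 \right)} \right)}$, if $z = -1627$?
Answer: $2478092$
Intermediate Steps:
$g{\left(w \right)} = -24 + 6 w$
$J{\left(c \right)} = \left(-1627 + c\right) \left(1623 + c\right)$ ($J{\left(c \right)} = \left(c - 1627\right) \left(c + 1623\right) = \left(-1627 + c\right) \left(1623 + c\right)$)
$-146149 - J{\left(g{\left(-17 \right)} \right)} = -146149 - \left(-2640621 + \left(-24 + 6 \left(-17\right)\right)^{2} - 4 \left(-24 + 6 \left(-17\right)\right)\right) = -146149 - \left(-2640621 + \left(-24 - 102\right)^{2} - 4 \left(-24 - 102\right)\right) = -146149 - \left(-2640621 + \left(-126\right)^{2} - -504\right) = -146149 - \left(-2640621 + 15876 + 504\right) = -146149 - -2624241 = -146149 + 2624241 = 2478092$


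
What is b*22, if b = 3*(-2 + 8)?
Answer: 396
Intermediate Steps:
b = 18 (b = 3*6 = 18)
b*22 = 18*22 = 396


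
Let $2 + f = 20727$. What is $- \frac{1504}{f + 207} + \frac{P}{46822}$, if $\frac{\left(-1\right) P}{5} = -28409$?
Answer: $\frac{725716413}{245019526} \approx 2.9619$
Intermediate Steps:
$P = 142045$ ($P = \left(-5\right) \left(-28409\right) = 142045$)
$f = 20725$ ($f = -2 + 20727 = 20725$)
$- \frac{1504}{f + 207} + \frac{P}{46822} = - \frac{1504}{20725 + 207} + \frac{142045}{46822} = - \frac{1504}{20932} + 142045 \cdot \frac{1}{46822} = \left(-1504\right) \frac{1}{20932} + \frac{142045}{46822} = - \frac{376}{5233} + \frac{142045}{46822} = \frac{725716413}{245019526}$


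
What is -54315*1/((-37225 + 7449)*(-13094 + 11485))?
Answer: -54315/47909584 ≈ -0.0011337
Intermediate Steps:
-54315*1/((-37225 + 7449)*(-13094 + 11485)) = -54315/((-29776*(-1609))) = -54315/47909584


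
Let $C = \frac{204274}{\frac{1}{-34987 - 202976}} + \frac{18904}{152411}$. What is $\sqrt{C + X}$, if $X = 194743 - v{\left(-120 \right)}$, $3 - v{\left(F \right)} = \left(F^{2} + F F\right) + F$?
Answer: $\frac{3 i \sqrt{125461549862203529282}}{152411} \approx 2.2048 \cdot 10^{5} i$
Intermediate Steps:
$v{\left(F \right)} = 3 - F - 2 F^{2}$ ($v{\left(F \right)} = 3 - \left(\left(F^{2} + F F\right) + F\right) = 3 - \left(\left(F^{2} + F^{2}\right) + F\right) = 3 - \left(2 F^{2} + F\right) = 3 - \left(F + 2 F^{2}\right) = 3 - F - 2 F^{2}$)
$X = 223420$ ($X = 194743 - \left(3 - -120 - 2 \left(-120\right)^{2}\right) = 194743 - \left(3 + 120 - 28800\right) = 194743 - -28677 = 194743 + 28677 = 223420$)
$C = - \frac{7408645954742378}{152411}$ ($C = \frac{204274}{\frac{1}{-237963}} + 18904 \cdot \frac{1}{152411} = \frac{204274}{- \frac{1}{237963}} + \frac{18904}{152411} = 204274 \left(-237963\right) + \frac{18904}{152411} = -48609653862 + \frac{18904}{152411} = - \frac{7408645954742378}{152411} \approx -4.861 \cdot 10^{10}$)
$\sqrt{C + X} = \sqrt{- \frac{7408645954742378}{152411} + 223420} = \sqrt{- \frac{7408611903076758}{152411}} = \frac{3 i \sqrt{125461549862203529282}}{152411}$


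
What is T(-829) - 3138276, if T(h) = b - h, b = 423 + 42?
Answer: -3136982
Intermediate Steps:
b = 465
T(h) = 465 - h
T(-829) - 3138276 = (465 - 1*(-829)) - 3138276 = (465 + 829) - 3138276 = 1294 - 3138276 = -3136982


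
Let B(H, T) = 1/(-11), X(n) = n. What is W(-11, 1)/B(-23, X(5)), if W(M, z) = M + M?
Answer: 242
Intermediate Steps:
W(M, z) = 2*M
B(H, T) = -1/11
W(-11, 1)/B(-23, X(5)) = (2*(-11))/(-1/11) = -22*(-11) = 242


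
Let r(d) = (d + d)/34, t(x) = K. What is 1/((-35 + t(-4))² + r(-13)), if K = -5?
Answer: 17/27187 ≈ 0.00062530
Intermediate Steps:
t(x) = -5
r(d) = d/17 (r(d) = (2*d)*(1/34) = d/17)
1/((-35 + t(-4))² + r(-13)) = 1/((-35 - 5)² + (1/17)*(-13)) = 1/((-40)² - 13/17) = 1/(1600 - 13/17) = 1/(27187/17) = 17/27187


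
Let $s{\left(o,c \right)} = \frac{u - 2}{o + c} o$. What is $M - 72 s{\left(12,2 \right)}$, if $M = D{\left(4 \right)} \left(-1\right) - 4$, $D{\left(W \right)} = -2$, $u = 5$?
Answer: $- \frac{1310}{7} \approx -187.14$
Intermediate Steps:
$s{\left(o,c \right)} = \frac{3 o}{c + o}$ ($s{\left(o,c \right)} = \frac{5 - 2}{o + c} o = \frac{3}{c + o} o = \frac{3 o}{c + o}$)
$M = -2$ ($M = \left(-2\right) \left(-1\right) - 4 = 2 - 4 = -2$)
$M - 72 s{\left(12,2 \right)} = -2 - 72 \cdot 3 \cdot 12 \frac{1}{2 + 12} = -2 - 72 \cdot 3 \cdot 12 \cdot \frac{1}{14} = -2 - \frac{1296}{7} = - \frac{1310}{7}$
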